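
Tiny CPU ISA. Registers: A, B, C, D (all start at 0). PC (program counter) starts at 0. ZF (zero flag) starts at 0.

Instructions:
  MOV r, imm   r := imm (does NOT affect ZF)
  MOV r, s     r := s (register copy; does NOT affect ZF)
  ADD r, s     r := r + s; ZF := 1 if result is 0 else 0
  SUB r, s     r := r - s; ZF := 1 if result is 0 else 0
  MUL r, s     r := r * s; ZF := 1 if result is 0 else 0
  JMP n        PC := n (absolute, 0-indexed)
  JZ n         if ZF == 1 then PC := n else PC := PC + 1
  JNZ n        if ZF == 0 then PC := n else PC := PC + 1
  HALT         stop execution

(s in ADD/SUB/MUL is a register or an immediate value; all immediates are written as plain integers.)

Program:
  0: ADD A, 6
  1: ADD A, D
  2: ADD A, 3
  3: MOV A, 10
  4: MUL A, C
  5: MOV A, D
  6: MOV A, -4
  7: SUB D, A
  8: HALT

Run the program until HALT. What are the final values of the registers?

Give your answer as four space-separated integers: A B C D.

Step 1: PC=0 exec 'ADD A, 6'. After: A=6 B=0 C=0 D=0 ZF=0 PC=1
Step 2: PC=1 exec 'ADD A, D'. After: A=6 B=0 C=0 D=0 ZF=0 PC=2
Step 3: PC=2 exec 'ADD A, 3'. After: A=9 B=0 C=0 D=0 ZF=0 PC=3
Step 4: PC=3 exec 'MOV A, 10'. After: A=10 B=0 C=0 D=0 ZF=0 PC=4
Step 5: PC=4 exec 'MUL A, C'. After: A=0 B=0 C=0 D=0 ZF=1 PC=5
Step 6: PC=5 exec 'MOV A, D'. After: A=0 B=0 C=0 D=0 ZF=1 PC=6
Step 7: PC=6 exec 'MOV A, -4'. After: A=-4 B=0 C=0 D=0 ZF=1 PC=7
Step 8: PC=7 exec 'SUB D, A'. After: A=-4 B=0 C=0 D=4 ZF=0 PC=8
Step 9: PC=8 exec 'HALT'. After: A=-4 B=0 C=0 D=4 ZF=0 PC=8 HALTED

Answer: -4 0 0 4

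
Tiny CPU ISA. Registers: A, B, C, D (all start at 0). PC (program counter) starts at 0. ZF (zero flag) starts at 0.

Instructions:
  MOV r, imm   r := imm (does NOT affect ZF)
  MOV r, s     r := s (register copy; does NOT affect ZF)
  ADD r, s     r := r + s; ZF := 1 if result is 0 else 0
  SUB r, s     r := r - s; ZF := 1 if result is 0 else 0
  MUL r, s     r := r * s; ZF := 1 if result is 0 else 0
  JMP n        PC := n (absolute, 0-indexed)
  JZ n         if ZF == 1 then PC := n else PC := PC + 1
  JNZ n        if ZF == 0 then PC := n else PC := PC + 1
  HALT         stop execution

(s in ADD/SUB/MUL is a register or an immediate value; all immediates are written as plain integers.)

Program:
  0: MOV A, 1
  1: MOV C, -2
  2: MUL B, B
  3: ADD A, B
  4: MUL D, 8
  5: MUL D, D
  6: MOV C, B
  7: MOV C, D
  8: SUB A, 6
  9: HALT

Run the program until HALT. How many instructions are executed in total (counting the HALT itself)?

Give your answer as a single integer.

Answer: 10

Derivation:
Step 1: PC=0 exec 'MOV A, 1'. After: A=1 B=0 C=0 D=0 ZF=0 PC=1
Step 2: PC=1 exec 'MOV C, -2'. After: A=1 B=0 C=-2 D=0 ZF=0 PC=2
Step 3: PC=2 exec 'MUL B, B'. After: A=1 B=0 C=-2 D=0 ZF=1 PC=3
Step 4: PC=3 exec 'ADD A, B'. After: A=1 B=0 C=-2 D=0 ZF=0 PC=4
Step 5: PC=4 exec 'MUL D, 8'. After: A=1 B=0 C=-2 D=0 ZF=1 PC=5
Step 6: PC=5 exec 'MUL D, D'. After: A=1 B=0 C=-2 D=0 ZF=1 PC=6
Step 7: PC=6 exec 'MOV C, B'. After: A=1 B=0 C=0 D=0 ZF=1 PC=7
Step 8: PC=7 exec 'MOV C, D'. After: A=1 B=0 C=0 D=0 ZF=1 PC=8
Step 9: PC=8 exec 'SUB A, 6'. After: A=-5 B=0 C=0 D=0 ZF=0 PC=9
Step 10: PC=9 exec 'HALT'. After: A=-5 B=0 C=0 D=0 ZF=0 PC=9 HALTED
Total instructions executed: 10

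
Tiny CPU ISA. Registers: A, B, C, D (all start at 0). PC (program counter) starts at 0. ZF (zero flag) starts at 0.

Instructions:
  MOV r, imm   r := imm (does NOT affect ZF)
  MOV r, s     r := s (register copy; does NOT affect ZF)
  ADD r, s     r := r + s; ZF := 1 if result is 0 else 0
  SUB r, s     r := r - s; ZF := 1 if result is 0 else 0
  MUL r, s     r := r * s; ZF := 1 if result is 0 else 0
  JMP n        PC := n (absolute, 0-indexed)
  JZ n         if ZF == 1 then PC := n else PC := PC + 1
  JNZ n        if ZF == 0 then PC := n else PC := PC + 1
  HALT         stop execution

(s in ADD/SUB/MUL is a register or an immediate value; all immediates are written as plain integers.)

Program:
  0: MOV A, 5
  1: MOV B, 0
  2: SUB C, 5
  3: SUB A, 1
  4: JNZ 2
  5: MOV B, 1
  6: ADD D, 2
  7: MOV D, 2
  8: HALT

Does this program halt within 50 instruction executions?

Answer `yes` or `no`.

Answer: yes

Derivation:
Step 1: PC=0 exec 'MOV A, 5'. After: A=5 B=0 C=0 D=0 ZF=0 PC=1
Step 2: PC=1 exec 'MOV B, 0'. After: A=5 B=0 C=0 D=0 ZF=0 PC=2
Step 3: PC=2 exec 'SUB C, 5'. After: A=5 B=0 C=-5 D=0 ZF=0 PC=3
Step 4: PC=3 exec 'SUB A, 1'. After: A=4 B=0 C=-5 D=0 ZF=0 PC=4
Step 5: PC=4 exec 'JNZ 2'. After: A=4 B=0 C=-5 D=0 ZF=0 PC=2
Step 6: PC=2 exec 'SUB C, 5'. After: A=4 B=0 C=-10 D=0 ZF=0 PC=3
Step 7: PC=3 exec 'SUB A, 1'. After: A=3 B=0 C=-10 D=0 ZF=0 PC=4
Step 8: PC=4 exec 'JNZ 2'. After: A=3 B=0 C=-10 D=0 ZF=0 PC=2
Step 9: PC=2 exec 'SUB C, 5'. After: A=3 B=0 C=-15 D=0 ZF=0 PC=3
Step 10: PC=3 exec 'SUB A, 1'. After: A=2 B=0 C=-15 D=0 ZF=0 PC=4
Step 11: PC=4 exec 'JNZ 2'. After: A=2 B=0 C=-15 D=0 ZF=0 PC=2
Step 12: PC=2 exec 'SUB C, 5'. After: A=2 B=0 C=-20 D=0 ZF=0 PC=3
Step 13: PC=3 exec 'SUB A, 1'. After: A=1 B=0 C=-20 D=0 ZF=0 PC=4
Step 14: PC=4 exec 'JNZ 2'. After: A=1 B=0 C=-20 D=0 ZF=0 PC=2
Step 15: PC=2 exec 'SUB C, 5'. After: A=1 B=0 C=-25 D=0 ZF=0 PC=3
Step 16: PC=3 exec 'SUB A, 1'. After: A=0 B=0 C=-25 D=0 ZF=1 PC=4
Step 17: PC=4 exec 'JNZ 2'. After: A=0 B=0 C=-25 D=0 ZF=1 PC=5
Step 18: PC=5 exec 'MOV B, 1'. After: A=0 B=1 C=-25 D=0 ZF=1 PC=6
Step 19: PC=6 exec 'ADD D, 2'. After: A=0 B=1 C=-25 D=2 ZF=0 PC=7
Step 20: PC=7 exec 'MOV D, 2'. After: A=0 B=1 C=-25 D=2 ZF=0 PC=8
Step 21: PC=8 exec 'HALT'. After: A=0 B=1 C=-25 D=2 ZF=0 PC=8 HALTED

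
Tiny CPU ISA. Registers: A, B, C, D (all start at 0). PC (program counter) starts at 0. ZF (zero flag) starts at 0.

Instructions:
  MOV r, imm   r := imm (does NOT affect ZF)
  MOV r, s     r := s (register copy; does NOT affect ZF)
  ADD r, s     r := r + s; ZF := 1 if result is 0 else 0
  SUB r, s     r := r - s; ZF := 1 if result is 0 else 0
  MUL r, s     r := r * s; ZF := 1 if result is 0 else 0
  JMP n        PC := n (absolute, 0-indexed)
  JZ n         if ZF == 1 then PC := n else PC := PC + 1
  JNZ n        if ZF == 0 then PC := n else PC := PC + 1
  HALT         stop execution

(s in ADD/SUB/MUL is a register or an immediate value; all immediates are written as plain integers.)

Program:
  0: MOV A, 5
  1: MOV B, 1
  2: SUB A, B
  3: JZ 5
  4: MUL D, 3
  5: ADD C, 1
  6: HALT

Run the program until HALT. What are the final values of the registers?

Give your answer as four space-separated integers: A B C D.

Answer: 4 1 1 0

Derivation:
Step 1: PC=0 exec 'MOV A, 5'. After: A=5 B=0 C=0 D=0 ZF=0 PC=1
Step 2: PC=1 exec 'MOV B, 1'. After: A=5 B=1 C=0 D=0 ZF=0 PC=2
Step 3: PC=2 exec 'SUB A, B'. After: A=4 B=1 C=0 D=0 ZF=0 PC=3
Step 4: PC=3 exec 'JZ 5'. After: A=4 B=1 C=0 D=0 ZF=0 PC=4
Step 5: PC=4 exec 'MUL D, 3'. After: A=4 B=1 C=0 D=0 ZF=1 PC=5
Step 6: PC=5 exec 'ADD C, 1'. After: A=4 B=1 C=1 D=0 ZF=0 PC=6
Step 7: PC=6 exec 'HALT'. After: A=4 B=1 C=1 D=0 ZF=0 PC=6 HALTED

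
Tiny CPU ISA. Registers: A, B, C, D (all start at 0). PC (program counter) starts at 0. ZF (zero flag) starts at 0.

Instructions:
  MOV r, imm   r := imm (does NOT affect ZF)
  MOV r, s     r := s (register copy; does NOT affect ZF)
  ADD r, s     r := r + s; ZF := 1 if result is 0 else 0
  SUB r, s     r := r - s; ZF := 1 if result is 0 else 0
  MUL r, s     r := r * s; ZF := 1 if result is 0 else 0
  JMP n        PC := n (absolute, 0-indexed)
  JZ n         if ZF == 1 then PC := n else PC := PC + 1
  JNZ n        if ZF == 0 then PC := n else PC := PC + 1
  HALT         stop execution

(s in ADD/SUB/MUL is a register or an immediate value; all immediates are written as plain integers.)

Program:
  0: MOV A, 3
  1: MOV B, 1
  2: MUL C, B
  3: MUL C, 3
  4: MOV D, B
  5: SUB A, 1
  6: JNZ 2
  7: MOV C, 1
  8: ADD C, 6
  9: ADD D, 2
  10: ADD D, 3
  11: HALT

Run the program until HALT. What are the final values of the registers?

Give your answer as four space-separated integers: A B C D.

Step 1: PC=0 exec 'MOV A, 3'. After: A=3 B=0 C=0 D=0 ZF=0 PC=1
Step 2: PC=1 exec 'MOV B, 1'. After: A=3 B=1 C=0 D=0 ZF=0 PC=2
Step 3: PC=2 exec 'MUL C, B'. After: A=3 B=1 C=0 D=0 ZF=1 PC=3
Step 4: PC=3 exec 'MUL C, 3'. After: A=3 B=1 C=0 D=0 ZF=1 PC=4
Step 5: PC=4 exec 'MOV D, B'. After: A=3 B=1 C=0 D=1 ZF=1 PC=5
Step 6: PC=5 exec 'SUB A, 1'. After: A=2 B=1 C=0 D=1 ZF=0 PC=6
Step 7: PC=6 exec 'JNZ 2'. After: A=2 B=1 C=0 D=1 ZF=0 PC=2
Step 8: PC=2 exec 'MUL C, B'. After: A=2 B=1 C=0 D=1 ZF=1 PC=3
Step 9: PC=3 exec 'MUL C, 3'. After: A=2 B=1 C=0 D=1 ZF=1 PC=4
Step 10: PC=4 exec 'MOV D, B'. After: A=2 B=1 C=0 D=1 ZF=1 PC=5
Step 11: PC=5 exec 'SUB A, 1'. After: A=1 B=1 C=0 D=1 ZF=0 PC=6
Step 12: PC=6 exec 'JNZ 2'. After: A=1 B=1 C=0 D=1 ZF=0 PC=2
Step 13: PC=2 exec 'MUL C, B'. After: A=1 B=1 C=0 D=1 ZF=1 PC=3
Step 14: PC=3 exec 'MUL C, 3'. After: A=1 B=1 C=0 D=1 ZF=1 PC=4
Step 15: PC=4 exec 'MOV D, B'. After: A=1 B=1 C=0 D=1 ZF=1 PC=5
Step 16: PC=5 exec 'SUB A, 1'. After: A=0 B=1 C=0 D=1 ZF=1 PC=6
Step 17: PC=6 exec 'JNZ 2'. After: A=0 B=1 C=0 D=1 ZF=1 PC=7
Step 18: PC=7 exec 'MOV C, 1'. After: A=0 B=1 C=1 D=1 ZF=1 PC=8
Step 19: PC=8 exec 'ADD C, 6'. After: A=0 B=1 C=7 D=1 ZF=0 PC=9
Step 20: PC=9 exec 'ADD D, 2'. After: A=0 B=1 C=7 D=3 ZF=0 PC=10
Step 21: PC=10 exec 'ADD D, 3'. After: A=0 B=1 C=7 D=6 ZF=0 PC=11
Step 22: PC=11 exec 'HALT'. After: A=0 B=1 C=7 D=6 ZF=0 PC=11 HALTED

Answer: 0 1 7 6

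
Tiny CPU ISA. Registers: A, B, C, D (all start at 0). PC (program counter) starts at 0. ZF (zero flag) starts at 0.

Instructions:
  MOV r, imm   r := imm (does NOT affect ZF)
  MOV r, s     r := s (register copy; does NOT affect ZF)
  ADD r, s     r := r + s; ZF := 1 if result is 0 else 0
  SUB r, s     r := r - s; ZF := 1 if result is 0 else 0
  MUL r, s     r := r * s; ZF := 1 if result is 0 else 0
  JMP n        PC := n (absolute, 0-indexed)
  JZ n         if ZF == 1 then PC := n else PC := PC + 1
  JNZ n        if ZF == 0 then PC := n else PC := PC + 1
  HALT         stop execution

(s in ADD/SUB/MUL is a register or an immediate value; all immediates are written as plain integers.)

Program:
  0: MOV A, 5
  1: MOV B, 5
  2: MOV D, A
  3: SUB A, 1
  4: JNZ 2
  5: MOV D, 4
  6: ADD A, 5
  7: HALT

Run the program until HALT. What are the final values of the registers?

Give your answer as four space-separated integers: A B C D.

Answer: 5 5 0 4

Derivation:
Step 1: PC=0 exec 'MOV A, 5'. After: A=5 B=0 C=0 D=0 ZF=0 PC=1
Step 2: PC=1 exec 'MOV B, 5'. After: A=5 B=5 C=0 D=0 ZF=0 PC=2
Step 3: PC=2 exec 'MOV D, A'. After: A=5 B=5 C=0 D=5 ZF=0 PC=3
Step 4: PC=3 exec 'SUB A, 1'. After: A=4 B=5 C=0 D=5 ZF=0 PC=4
Step 5: PC=4 exec 'JNZ 2'. After: A=4 B=5 C=0 D=5 ZF=0 PC=2
Step 6: PC=2 exec 'MOV D, A'. After: A=4 B=5 C=0 D=4 ZF=0 PC=3
Step 7: PC=3 exec 'SUB A, 1'. After: A=3 B=5 C=0 D=4 ZF=0 PC=4
Step 8: PC=4 exec 'JNZ 2'. After: A=3 B=5 C=0 D=4 ZF=0 PC=2
Step 9: PC=2 exec 'MOV D, A'. After: A=3 B=5 C=0 D=3 ZF=0 PC=3
Step 10: PC=3 exec 'SUB A, 1'. After: A=2 B=5 C=0 D=3 ZF=0 PC=4
Step 11: PC=4 exec 'JNZ 2'. After: A=2 B=5 C=0 D=3 ZF=0 PC=2
Step 12: PC=2 exec 'MOV D, A'. After: A=2 B=5 C=0 D=2 ZF=0 PC=3
Step 13: PC=3 exec 'SUB A, 1'. After: A=1 B=5 C=0 D=2 ZF=0 PC=4
Step 14: PC=4 exec 'JNZ 2'. After: A=1 B=5 C=0 D=2 ZF=0 PC=2
Step 15: PC=2 exec 'MOV D, A'. After: A=1 B=5 C=0 D=1 ZF=0 PC=3
Step 16: PC=3 exec 'SUB A, 1'. After: A=0 B=5 C=0 D=1 ZF=1 PC=4
Step 17: PC=4 exec 'JNZ 2'. After: A=0 B=5 C=0 D=1 ZF=1 PC=5
Step 18: PC=5 exec 'MOV D, 4'. After: A=0 B=5 C=0 D=4 ZF=1 PC=6
Step 19: PC=6 exec 'ADD A, 5'. After: A=5 B=5 C=0 D=4 ZF=0 PC=7
Step 20: PC=7 exec 'HALT'. After: A=5 B=5 C=0 D=4 ZF=0 PC=7 HALTED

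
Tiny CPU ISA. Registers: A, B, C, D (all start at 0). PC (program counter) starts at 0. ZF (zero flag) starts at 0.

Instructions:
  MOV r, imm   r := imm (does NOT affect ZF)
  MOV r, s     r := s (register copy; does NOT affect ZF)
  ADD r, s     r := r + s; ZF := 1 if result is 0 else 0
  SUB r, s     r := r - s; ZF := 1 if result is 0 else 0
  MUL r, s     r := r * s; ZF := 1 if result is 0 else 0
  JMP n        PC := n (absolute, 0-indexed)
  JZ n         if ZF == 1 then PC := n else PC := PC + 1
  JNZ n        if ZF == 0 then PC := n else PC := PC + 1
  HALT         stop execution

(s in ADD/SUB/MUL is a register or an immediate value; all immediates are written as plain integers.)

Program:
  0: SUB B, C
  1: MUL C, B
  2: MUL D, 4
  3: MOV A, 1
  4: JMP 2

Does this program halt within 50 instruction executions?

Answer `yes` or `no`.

Step 1: PC=0 exec 'SUB B, C'. After: A=0 B=0 C=0 D=0 ZF=1 PC=1
Step 2: PC=1 exec 'MUL C, B'. After: A=0 B=0 C=0 D=0 ZF=1 PC=2
Step 3: PC=2 exec 'MUL D, 4'. After: A=0 B=0 C=0 D=0 ZF=1 PC=3
Step 4: PC=3 exec 'MOV A, 1'. After: A=1 B=0 C=0 D=0 ZF=1 PC=4
Step 5: PC=4 exec 'JMP 2'. After: A=1 B=0 C=0 D=0 ZF=1 PC=2
Step 6: PC=2 exec 'MUL D, 4'. After: A=1 B=0 C=0 D=0 ZF=1 PC=3
Step 7: PC=3 exec 'MOV A, 1'. After: A=1 B=0 C=0 D=0 ZF=1 PC=4
State after step 7 equals state after step 4: the program is in a cycle of length 3 and will never halt.

Answer: no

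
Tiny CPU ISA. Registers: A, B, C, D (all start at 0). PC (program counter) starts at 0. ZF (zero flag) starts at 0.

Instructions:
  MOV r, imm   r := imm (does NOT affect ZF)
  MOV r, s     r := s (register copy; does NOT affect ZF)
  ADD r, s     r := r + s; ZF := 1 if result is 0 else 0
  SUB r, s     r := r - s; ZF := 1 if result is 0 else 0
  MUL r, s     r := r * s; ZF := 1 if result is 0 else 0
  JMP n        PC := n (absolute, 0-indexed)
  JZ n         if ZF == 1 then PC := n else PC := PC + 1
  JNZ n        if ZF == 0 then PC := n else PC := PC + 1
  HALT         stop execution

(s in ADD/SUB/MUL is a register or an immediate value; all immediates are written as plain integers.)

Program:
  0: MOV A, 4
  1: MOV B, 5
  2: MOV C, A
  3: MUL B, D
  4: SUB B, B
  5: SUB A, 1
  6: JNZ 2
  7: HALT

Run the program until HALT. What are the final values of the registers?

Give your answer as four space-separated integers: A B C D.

Answer: 0 0 1 0

Derivation:
Step 1: PC=0 exec 'MOV A, 4'. After: A=4 B=0 C=0 D=0 ZF=0 PC=1
Step 2: PC=1 exec 'MOV B, 5'. After: A=4 B=5 C=0 D=0 ZF=0 PC=2
Step 3: PC=2 exec 'MOV C, A'. After: A=4 B=5 C=4 D=0 ZF=0 PC=3
Step 4: PC=3 exec 'MUL B, D'. After: A=4 B=0 C=4 D=0 ZF=1 PC=4
Step 5: PC=4 exec 'SUB B, B'. After: A=4 B=0 C=4 D=0 ZF=1 PC=5
Step 6: PC=5 exec 'SUB A, 1'. After: A=3 B=0 C=4 D=0 ZF=0 PC=6
Step 7: PC=6 exec 'JNZ 2'. After: A=3 B=0 C=4 D=0 ZF=0 PC=2
Step 8: PC=2 exec 'MOV C, A'. After: A=3 B=0 C=3 D=0 ZF=0 PC=3
Step 9: PC=3 exec 'MUL B, D'. After: A=3 B=0 C=3 D=0 ZF=1 PC=4
Step 10: PC=4 exec 'SUB B, B'. After: A=3 B=0 C=3 D=0 ZF=1 PC=5
Step 11: PC=5 exec 'SUB A, 1'. After: A=2 B=0 C=3 D=0 ZF=0 PC=6
Step 12: PC=6 exec 'JNZ 2'. After: A=2 B=0 C=3 D=0 ZF=0 PC=2
Step 13: PC=2 exec 'MOV C, A'. After: A=2 B=0 C=2 D=0 ZF=0 PC=3
Step 14: PC=3 exec 'MUL B, D'. After: A=2 B=0 C=2 D=0 ZF=1 PC=4
Step 15: PC=4 exec 'SUB B, B'. After: A=2 B=0 C=2 D=0 ZF=1 PC=5
Step 16: PC=5 exec 'SUB A, 1'. After: A=1 B=0 C=2 D=0 ZF=0 PC=6
Step 17: PC=6 exec 'JNZ 2'. After: A=1 B=0 C=2 D=0 ZF=0 PC=2
Step 18: PC=2 exec 'MOV C, A'. After: A=1 B=0 C=1 D=0 ZF=0 PC=3
Step 19: PC=3 exec 'MUL B, D'. After: A=1 B=0 C=1 D=0 ZF=1 PC=4
Step 20: PC=4 exec 'SUB B, B'. After: A=1 B=0 C=1 D=0 ZF=1 PC=5
Step 21: PC=5 exec 'SUB A, 1'. After: A=0 B=0 C=1 D=0 ZF=1 PC=6
Step 22: PC=6 exec 'JNZ 2'. After: A=0 B=0 C=1 D=0 ZF=1 PC=7
Step 23: PC=7 exec 'HALT'. After: A=0 B=0 C=1 D=0 ZF=1 PC=7 HALTED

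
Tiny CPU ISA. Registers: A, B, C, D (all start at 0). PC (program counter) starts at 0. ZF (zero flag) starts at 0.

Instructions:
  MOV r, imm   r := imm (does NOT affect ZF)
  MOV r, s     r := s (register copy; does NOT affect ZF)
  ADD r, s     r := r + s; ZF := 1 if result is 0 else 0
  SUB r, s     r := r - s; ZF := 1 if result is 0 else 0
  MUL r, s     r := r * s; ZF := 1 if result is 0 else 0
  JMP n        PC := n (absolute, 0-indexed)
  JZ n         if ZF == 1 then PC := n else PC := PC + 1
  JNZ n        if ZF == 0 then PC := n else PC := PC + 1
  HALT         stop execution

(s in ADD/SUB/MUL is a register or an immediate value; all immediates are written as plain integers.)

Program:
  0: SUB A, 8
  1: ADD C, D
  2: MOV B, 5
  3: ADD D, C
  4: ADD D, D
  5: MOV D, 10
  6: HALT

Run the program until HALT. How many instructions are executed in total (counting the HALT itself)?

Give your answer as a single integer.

Answer: 7

Derivation:
Step 1: PC=0 exec 'SUB A, 8'. After: A=-8 B=0 C=0 D=0 ZF=0 PC=1
Step 2: PC=1 exec 'ADD C, D'. After: A=-8 B=0 C=0 D=0 ZF=1 PC=2
Step 3: PC=2 exec 'MOV B, 5'. After: A=-8 B=5 C=0 D=0 ZF=1 PC=3
Step 4: PC=3 exec 'ADD D, C'. After: A=-8 B=5 C=0 D=0 ZF=1 PC=4
Step 5: PC=4 exec 'ADD D, D'. After: A=-8 B=5 C=0 D=0 ZF=1 PC=5
Step 6: PC=5 exec 'MOV D, 10'. After: A=-8 B=5 C=0 D=10 ZF=1 PC=6
Step 7: PC=6 exec 'HALT'. After: A=-8 B=5 C=0 D=10 ZF=1 PC=6 HALTED
Total instructions executed: 7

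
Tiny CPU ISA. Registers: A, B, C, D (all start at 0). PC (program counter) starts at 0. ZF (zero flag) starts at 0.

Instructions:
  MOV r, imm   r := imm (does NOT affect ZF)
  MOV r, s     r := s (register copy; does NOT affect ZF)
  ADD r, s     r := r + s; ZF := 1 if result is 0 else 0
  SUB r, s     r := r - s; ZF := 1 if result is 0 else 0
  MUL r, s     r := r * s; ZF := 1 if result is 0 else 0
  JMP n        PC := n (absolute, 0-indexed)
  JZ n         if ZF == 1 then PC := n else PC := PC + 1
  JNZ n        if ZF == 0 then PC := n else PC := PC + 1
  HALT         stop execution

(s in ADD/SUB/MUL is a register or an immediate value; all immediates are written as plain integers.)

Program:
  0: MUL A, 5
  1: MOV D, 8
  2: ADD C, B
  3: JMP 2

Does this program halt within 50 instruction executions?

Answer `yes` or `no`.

Answer: no

Derivation:
Step 1: PC=0 exec 'MUL A, 5'. After: A=0 B=0 C=0 D=0 ZF=1 PC=1
Step 2: PC=1 exec 'MOV D, 8'. After: A=0 B=0 C=0 D=8 ZF=1 PC=2
Step 3: PC=2 exec 'ADD C, B'. After: A=0 B=0 C=0 D=8 ZF=1 PC=3
Step 4: PC=3 exec 'JMP 2'. After: A=0 B=0 C=0 D=8 ZF=1 PC=2
State after step 4 equals state after step 2: the program is in a cycle of length 2 and will never halt.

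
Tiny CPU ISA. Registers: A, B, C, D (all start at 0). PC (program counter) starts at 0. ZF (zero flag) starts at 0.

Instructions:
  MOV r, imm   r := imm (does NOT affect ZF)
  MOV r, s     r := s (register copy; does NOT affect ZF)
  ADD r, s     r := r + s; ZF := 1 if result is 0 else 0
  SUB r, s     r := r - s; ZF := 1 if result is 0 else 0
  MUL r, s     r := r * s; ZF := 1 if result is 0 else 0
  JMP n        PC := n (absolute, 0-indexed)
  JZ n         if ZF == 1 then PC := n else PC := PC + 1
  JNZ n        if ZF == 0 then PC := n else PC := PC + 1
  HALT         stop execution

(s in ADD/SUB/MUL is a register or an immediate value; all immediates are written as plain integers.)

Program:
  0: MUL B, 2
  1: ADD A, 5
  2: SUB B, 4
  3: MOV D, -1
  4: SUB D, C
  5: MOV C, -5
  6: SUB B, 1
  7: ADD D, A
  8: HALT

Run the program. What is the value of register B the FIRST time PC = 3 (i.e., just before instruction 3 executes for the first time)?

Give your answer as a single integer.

Step 1: PC=0 exec 'MUL B, 2'. After: A=0 B=0 C=0 D=0 ZF=1 PC=1
Step 2: PC=1 exec 'ADD A, 5'. After: A=5 B=0 C=0 D=0 ZF=0 PC=2
Step 3: PC=2 exec 'SUB B, 4'. After: A=5 B=-4 C=0 D=0 ZF=0 PC=3
First time PC=3: B=-4

-4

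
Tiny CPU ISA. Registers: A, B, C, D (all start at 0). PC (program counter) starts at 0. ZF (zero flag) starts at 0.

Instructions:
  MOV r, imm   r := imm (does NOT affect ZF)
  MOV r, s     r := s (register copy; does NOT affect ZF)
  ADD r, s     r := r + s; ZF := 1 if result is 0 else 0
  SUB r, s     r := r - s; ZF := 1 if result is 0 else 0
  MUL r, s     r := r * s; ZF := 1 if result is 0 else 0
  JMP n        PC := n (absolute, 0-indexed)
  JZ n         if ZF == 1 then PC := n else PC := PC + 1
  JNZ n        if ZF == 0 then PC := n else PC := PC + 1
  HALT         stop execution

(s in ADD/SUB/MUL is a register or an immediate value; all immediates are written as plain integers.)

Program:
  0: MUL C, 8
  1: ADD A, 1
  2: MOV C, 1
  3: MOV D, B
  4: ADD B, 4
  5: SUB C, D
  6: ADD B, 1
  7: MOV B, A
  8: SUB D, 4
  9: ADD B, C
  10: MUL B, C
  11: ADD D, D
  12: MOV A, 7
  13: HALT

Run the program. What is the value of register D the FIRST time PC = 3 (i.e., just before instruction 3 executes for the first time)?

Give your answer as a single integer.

Step 1: PC=0 exec 'MUL C, 8'. After: A=0 B=0 C=0 D=0 ZF=1 PC=1
Step 2: PC=1 exec 'ADD A, 1'. After: A=1 B=0 C=0 D=0 ZF=0 PC=2
Step 3: PC=2 exec 'MOV C, 1'. After: A=1 B=0 C=1 D=0 ZF=0 PC=3
First time PC=3: D=0

0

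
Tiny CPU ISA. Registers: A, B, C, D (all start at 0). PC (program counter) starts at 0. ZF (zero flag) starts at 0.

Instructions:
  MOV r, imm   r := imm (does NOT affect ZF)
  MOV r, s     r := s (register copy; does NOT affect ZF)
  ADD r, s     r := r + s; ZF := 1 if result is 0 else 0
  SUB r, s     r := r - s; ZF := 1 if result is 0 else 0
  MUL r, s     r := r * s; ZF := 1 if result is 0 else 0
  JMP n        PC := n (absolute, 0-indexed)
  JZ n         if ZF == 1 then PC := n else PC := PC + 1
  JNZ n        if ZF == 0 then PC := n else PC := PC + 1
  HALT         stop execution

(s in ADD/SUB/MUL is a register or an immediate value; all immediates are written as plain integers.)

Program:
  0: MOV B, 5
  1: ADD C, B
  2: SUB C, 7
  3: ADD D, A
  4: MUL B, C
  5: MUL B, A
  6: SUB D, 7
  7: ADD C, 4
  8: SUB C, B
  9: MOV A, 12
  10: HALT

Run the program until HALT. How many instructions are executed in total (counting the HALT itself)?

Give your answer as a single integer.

Step 1: PC=0 exec 'MOV B, 5'. After: A=0 B=5 C=0 D=0 ZF=0 PC=1
Step 2: PC=1 exec 'ADD C, B'. After: A=0 B=5 C=5 D=0 ZF=0 PC=2
Step 3: PC=2 exec 'SUB C, 7'. After: A=0 B=5 C=-2 D=0 ZF=0 PC=3
Step 4: PC=3 exec 'ADD D, A'. After: A=0 B=5 C=-2 D=0 ZF=1 PC=4
Step 5: PC=4 exec 'MUL B, C'. After: A=0 B=-10 C=-2 D=0 ZF=0 PC=5
Step 6: PC=5 exec 'MUL B, A'. After: A=0 B=0 C=-2 D=0 ZF=1 PC=6
Step 7: PC=6 exec 'SUB D, 7'. After: A=0 B=0 C=-2 D=-7 ZF=0 PC=7
Step 8: PC=7 exec 'ADD C, 4'. After: A=0 B=0 C=2 D=-7 ZF=0 PC=8
Step 9: PC=8 exec 'SUB C, B'. After: A=0 B=0 C=2 D=-7 ZF=0 PC=9
Step 10: PC=9 exec 'MOV A, 12'. After: A=12 B=0 C=2 D=-7 ZF=0 PC=10
Step 11: PC=10 exec 'HALT'. After: A=12 B=0 C=2 D=-7 ZF=0 PC=10 HALTED
Total instructions executed: 11

Answer: 11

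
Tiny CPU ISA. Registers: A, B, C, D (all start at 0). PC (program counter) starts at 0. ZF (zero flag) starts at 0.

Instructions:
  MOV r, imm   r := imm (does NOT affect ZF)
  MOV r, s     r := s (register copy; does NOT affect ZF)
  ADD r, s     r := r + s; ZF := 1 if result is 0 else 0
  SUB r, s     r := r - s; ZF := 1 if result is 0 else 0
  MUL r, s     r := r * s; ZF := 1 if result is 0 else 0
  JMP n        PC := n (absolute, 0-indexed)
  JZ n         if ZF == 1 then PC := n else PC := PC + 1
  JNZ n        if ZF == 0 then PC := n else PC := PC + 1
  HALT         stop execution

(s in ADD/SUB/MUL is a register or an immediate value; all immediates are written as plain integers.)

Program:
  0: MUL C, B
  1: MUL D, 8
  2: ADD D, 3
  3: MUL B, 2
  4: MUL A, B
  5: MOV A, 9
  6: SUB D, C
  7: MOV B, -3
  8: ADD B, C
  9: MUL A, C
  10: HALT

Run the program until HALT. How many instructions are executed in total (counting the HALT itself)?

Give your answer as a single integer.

Answer: 11

Derivation:
Step 1: PC=0 exec 'MUL C, B'. After: A=0 B=0 C=0 D=0 ZF=1 PC=1
Step 2: PC=1 exec 'MUL D, 8'. After: A=0 B=0 C=0 D=0 ZF=1 PC=2
Step 3: PC=2 exec 'ADD D, 3'. After: A=0 B=0 C=0 D=3 ZF=0 PC=3
Step 4: PC=3 exec 'MUL B, 2'. After: A=0 B=0 C=0 D=3 ZF=1 PC=4
Step 5: PC=4 exec 'MUL A, B'. After: A=0 B=0 C=0 D=3 ZF=1 PC=5
Step 6: PC=5 exec 'MOV A, 9'. After: A=9 B=0 C=0 D=3 ZF=1 PC=6
Step 7: PC=6 exec 'SUB D, C'. After: A=9 B=0 C=0 D=3 ZF=0 PC=7
Step 8: PC=7 exec 'MOV B, -3'. After: A=9 B=-3 C=0 D=3 ZF=0 PC=8
Step 9: PC=8 exec 'ADD B, C'. After: A=9 B=-3 C=0 D=3 ZF=0 PC=9
Step 10: PC=9 exec 'MUL A, C'. After: A=0 B=-3 C=0 D=3 ZF=1 PC=10
Step 11: PC=10 exec 'HALT'. After: A=0 B=-3 C=0 D=3 ZF=1 PC=10 HALTED
Total instructions executed: 11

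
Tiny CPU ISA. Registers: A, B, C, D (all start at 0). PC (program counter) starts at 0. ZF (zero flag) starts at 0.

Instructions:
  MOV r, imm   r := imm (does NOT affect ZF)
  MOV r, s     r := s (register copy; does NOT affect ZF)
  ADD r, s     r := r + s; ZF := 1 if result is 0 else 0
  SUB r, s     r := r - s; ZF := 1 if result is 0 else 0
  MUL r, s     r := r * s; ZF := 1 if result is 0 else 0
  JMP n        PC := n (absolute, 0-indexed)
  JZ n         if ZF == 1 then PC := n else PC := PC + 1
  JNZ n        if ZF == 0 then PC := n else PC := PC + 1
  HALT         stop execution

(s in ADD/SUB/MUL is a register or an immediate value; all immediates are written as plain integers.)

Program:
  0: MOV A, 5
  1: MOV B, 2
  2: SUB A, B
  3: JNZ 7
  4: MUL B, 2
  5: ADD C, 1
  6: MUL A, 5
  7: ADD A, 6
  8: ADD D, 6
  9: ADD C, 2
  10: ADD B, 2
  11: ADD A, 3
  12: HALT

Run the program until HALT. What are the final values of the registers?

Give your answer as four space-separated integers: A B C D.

Step 1: PC=0 exec 'MOV A, 5'. After: A=5 B=0 C=0 D=0 ZF=0 PC=1
Step 2: PC=1 exec 'MOV B, 2'. After: A=5 B=2 C=0 D=0 ZF=0 PC=2
Step 3: PC=2 exec 'SUB A, B'. After: A=3 B=2 C=0 D=0 ZF=0 PC=3
Step 4: PC=3 exec 'JNZ 7'. After: A=3 B=2 C=0 D=0 ZF=0 PC=7
Step 5: PC=7 exec 'ADD A, 6'. After: A=9 B=2 C=0 D=0 ZF=0 PC=8
Step 6: PC=8 exec 'ADD D, 6'. After: A=9 B=2 C=0 D=6 ZF=0 PC=9
Step 7: PC=9 exec 'ADD C, 2'. After: A=9 B=2 C=2 D=6 ZF=0 PC=10
Step 8: PC=10 exec 'ADD B, 2'. After: A=9 B=4 C=2 D=6 ZF=0 PC=11
Step 9: PC=11 exec 'ADD A, 3'. After: A=12 B=4 C=2 D=6 ZF=0 PC=12
Step 10: PC=12 exec 'HALT'. After: A=12 B=4 C=2 D=6 ZF=0 PC=12 HALTED

Answer: 12 4 2 6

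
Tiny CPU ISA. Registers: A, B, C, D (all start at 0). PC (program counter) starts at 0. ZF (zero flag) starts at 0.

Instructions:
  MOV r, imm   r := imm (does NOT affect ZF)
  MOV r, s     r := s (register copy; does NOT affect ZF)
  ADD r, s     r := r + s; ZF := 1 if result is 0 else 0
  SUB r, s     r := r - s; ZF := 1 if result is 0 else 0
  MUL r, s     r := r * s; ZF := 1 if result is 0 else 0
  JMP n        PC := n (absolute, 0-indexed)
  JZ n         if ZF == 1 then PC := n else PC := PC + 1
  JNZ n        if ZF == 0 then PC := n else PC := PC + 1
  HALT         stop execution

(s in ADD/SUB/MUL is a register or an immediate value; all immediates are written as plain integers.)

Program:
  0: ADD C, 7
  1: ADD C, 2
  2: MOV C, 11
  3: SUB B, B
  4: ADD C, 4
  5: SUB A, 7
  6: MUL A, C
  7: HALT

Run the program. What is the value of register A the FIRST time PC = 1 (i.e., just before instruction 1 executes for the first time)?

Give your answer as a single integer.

Step 1: PC=0 exec 'ADD C, 7'. After: A=0 B=0 C=7 D=0 ZF=0 PC=1
First time PC=1: A=0

0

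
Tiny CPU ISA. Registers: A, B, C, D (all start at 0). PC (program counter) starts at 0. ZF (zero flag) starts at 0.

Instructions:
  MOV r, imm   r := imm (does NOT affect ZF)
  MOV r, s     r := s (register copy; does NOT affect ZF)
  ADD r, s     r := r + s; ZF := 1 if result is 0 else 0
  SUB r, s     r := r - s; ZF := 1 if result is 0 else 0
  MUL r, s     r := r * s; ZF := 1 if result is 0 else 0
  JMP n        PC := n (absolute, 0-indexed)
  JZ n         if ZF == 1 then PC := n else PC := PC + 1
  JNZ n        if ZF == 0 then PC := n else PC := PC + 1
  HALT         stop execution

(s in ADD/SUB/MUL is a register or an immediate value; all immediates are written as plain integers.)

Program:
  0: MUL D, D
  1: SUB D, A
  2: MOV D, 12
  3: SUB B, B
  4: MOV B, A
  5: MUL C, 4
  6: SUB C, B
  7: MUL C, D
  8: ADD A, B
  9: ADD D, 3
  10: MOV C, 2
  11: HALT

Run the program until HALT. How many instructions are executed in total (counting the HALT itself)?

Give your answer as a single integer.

Step 1: PC=0 exec 'MUL D, D'. After: A=0 B=0 C=0 D=0 ZF=1 PC=1
Step 2: PC=1 exec 'SUB D, A'. After: A=0 B=0 C=0 D=0 ZF=1 PC=2
Step 3: PC=2 exec 'MOV D, 12'. After: A=0 B=0 C=0 D=12 ZF=1 PC=3
Step 4: PC=3 exec 'SUB B, B'. After: A=0 B=0 C=0 D=12 ZF=1 PC=4
Step 5: PC=4 exec 'MOV B, A'. After: A=0 B=0 C=0 D=12 ZF=1 PC=5
Step 6: PC=5 exec 'MUL C, 4'. After: A=0 B=0 C=0 D=12 ZF=1 PC=6
Step 7: PC=6 exec 'SUB C, B'. After: A=0 B=0 C=0 D=12 ZF=1 PC=7
Step 8: PC=7 exec 'MUL C, D'. After: A=0 B=0 C=0 D=12 ZF=1 PC=8
Step 9: PC=8 exec 'ADD A, B'. After: A=0 B=0 C=0 D=12 ZF=1 PC=9
Step 10: PC=9 exec 'ADD D, 3'. After: A=0 B=0 C=0 D=15 ZF=0 PC=10
Step 11: PC=10 exec 'MOV C, 2'. After: A=0 B=0 C=2 D=15 ZF=0 PC=11
Step 12: PC=11 exec 'HALT'. After: A=0 B=0 C=2 D=15 ZF=0 PC=11 HALTED
Total instructions executed: 12

Answer: 12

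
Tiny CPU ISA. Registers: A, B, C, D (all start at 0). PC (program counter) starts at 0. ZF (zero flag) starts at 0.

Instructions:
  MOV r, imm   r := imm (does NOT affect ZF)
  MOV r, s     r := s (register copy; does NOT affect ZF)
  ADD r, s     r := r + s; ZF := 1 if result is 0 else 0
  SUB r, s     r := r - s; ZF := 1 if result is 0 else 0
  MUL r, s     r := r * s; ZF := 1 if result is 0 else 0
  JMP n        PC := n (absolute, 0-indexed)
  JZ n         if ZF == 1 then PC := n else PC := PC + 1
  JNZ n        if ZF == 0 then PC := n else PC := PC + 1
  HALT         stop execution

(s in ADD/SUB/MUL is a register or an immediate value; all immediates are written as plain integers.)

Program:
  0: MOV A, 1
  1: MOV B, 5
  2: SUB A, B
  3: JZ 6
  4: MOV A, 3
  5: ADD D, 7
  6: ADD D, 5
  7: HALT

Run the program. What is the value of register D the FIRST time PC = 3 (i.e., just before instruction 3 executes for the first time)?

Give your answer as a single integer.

Step 1: PC=0 exec 'MOV A, 1'. After: A=1 B=0 C=0 D=0 ZF=0 PC=1
Step 2: PC=1 exec 'MOV B, 5'. After: A=1 B=5 C=0 D=0 ZF=0 PC=2
Step 3: PC=2 exec 'SUB A, B'. After: A=-4 B=5 C=0 D=0 ZF=0 PC=3
First time PC=3: D=0

0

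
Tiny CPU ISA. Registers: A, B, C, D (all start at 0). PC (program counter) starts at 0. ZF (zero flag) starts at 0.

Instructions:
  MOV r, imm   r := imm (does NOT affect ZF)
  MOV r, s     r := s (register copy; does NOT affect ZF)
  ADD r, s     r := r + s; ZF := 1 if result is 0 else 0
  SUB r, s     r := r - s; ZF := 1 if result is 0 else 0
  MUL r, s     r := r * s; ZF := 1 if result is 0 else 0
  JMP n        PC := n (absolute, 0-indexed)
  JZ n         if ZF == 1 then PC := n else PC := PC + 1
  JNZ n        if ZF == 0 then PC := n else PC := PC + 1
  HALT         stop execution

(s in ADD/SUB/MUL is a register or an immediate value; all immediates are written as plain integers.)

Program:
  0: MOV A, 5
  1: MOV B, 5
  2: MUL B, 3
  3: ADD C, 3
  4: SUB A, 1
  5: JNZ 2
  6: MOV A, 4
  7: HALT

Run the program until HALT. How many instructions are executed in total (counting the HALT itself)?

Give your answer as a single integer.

Answer: 24

Derivation:
Step 1: PC=0 exec 'MOV A, 5'. After: A=5 B=0 C=0 D=0 ZF=0 PC=1
Step 2: PC=1 exec 'MOV B, 5'. After: A=5 B=5 C=0 D=0 ZF=0 PC=2
Step 3: PC=2 exec 'MUL B, 3'. After: A=5 B=15 C=0 D=0 ZF=0 PC=3
Step 4: PC=3 exec 'ADD C, 3'. After: A=5 B=15 C=3 D=0 ZF=0 PC=4
Step 5: PC=4 exec 'SUB A, 1'. After: A=4 B=15 C=3 D=0 ZF=0 PC=5
Step 6: PC=5 exec 'JNZ 2'. After: A=4 B=15 C=3 D=0 ZF=0 PC=2
Step 7: PC=2 exec 'MUL B, 3'. After: A=4 B=45 C=3 D=0 ZF=0 PC=3
Step 8: PC=3 exec 'ADD C, 3'. After: A=4 B=45 C=6 D=0 ZF=0 PC=4
Step 9: PC=4 exec 'SUB A, 1'. After: A=3 B=45 C=6 D=0 ZF=0 PC=5
Step 10: PC=5 exec 'JNZ 2'. After: A=3 B=45 C=6 D=0 ZF=0 PC=2
Step 11: PC=2 exec 'MUL B, 3'. After: A=3 B=135 C=6 D=0 ZF=0 PC=3
Step 12: PC=3 exec 'ADD C, 3'. After: A=3 B=135 C=9 D=0 ZF=0 PC=4
Step 13: PC=4 exec 'SUB A, 1'. After: A=2 B=135 C=9 D=0 ZF=0 PC=5
Step 14: PC=5 exec 'JNZ 2'. After: A=2 B=135 C=9 D=0 ZF=0 PC=2
Step 15: PC=2 exec 'MUL B, 3'. After: A=2 B=405 C=9 D=0 ZF=0 PC=3
Step 16: PC=3 exec 'ADD C, 3'. After: A=2 B=405 C=12 D=0 ZF=0 PC=4
Step 17: PC=4 exec 'SUB A, 1'. After: A=1 B=405 C=12 D=0 ZF=0 PC=5
Step 18: PC=5 exec 'JNZ 2'. After: A=1 B=405 C=12 D=0 ZF=0 PC=2
Step 19: PC=2 exec 'MUL B, 3'. After: A=1 B=1215 C=12 D=0 ZF=0 PC=3
Step 20: PC=3 exec 'ADD C, 3'. After: A=1 B=1215 C=15 D=0 ZF=0 PC=4
Step 21: PC=4 exec 'SUB A, 1'. After: A=0 B=1215 C=15 D=0 ZF=1 PC=5
Step 22: PC=5 exec 'JNZ 2'. After: A=0 B=1215 C=15 D=0 ZF=1 PC=6
Step 23: PC=6 exec 'MOV A, 4'. After: A=4 B=1215 C=15 D=0 ZF=1 PC=7
Step 24: PC=7 exec 'HALT'. After: A=4 B=1215 C=15 D=0 ZF=1 PC=7 HALTED
Total instructions executed: 24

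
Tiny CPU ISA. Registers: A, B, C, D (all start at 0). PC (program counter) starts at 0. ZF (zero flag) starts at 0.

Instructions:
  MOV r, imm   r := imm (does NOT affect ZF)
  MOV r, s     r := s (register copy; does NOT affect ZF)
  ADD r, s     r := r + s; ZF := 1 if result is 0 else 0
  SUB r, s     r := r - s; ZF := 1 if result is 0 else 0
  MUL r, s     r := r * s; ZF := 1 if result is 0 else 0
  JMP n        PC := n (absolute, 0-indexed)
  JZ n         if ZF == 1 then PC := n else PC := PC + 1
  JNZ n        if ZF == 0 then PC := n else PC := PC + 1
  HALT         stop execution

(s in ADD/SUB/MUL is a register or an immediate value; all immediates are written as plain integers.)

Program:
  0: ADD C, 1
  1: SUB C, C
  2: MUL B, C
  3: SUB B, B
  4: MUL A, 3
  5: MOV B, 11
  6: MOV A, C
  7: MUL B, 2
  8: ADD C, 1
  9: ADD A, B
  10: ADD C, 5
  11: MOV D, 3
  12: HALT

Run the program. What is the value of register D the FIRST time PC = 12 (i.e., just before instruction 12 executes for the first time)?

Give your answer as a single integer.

Step 1: PC=0 exec 'ADD C, 1'. After: A=0 B=0 C=1 D=0 ZF=0 PC=1
Step 2: PC=1 exec 'SUB C, C'. After: A=0 B=0 C=0 D=0 ZF=1 PC=2
Step 3: PC=2 exec 'MUL B, C'. After: A=0 B=0 C=0 D=0 ZF=1 PC=3
Step 4: PC=3 exec 'SUB B, B'. After: A=0 B=0 C=0 D=0 ZF=1 PC=4
Step 5: PC=4 exec 'MUL A, 3'. After: A=0 B=0 C=0 D=0 ZF=1 PC=5
Step 6: PC=5 exec 'MOV B, 11'. After: A=0 B=11 C=0 D=0 ZF=1 PC=6
Step 7: PC=6 exec 'MOV A, C'. After: A=0 B=11 C=0 D=0 ZF=1 PC=7
Step 8: PC=7 exec 'MUL B, 2'. After: A=0 B=22 C=0 D=0 ZF=0 PC=8
Step 9: PC=8 exec 'ADD C, 1'. After: A=0 B=22 C=1 D=0 ZF=0 PC=9
Step 10: PC=9 exec 'ADD A, B'. After: A=22 B=22 C=1 D=0 ZF=0 PC=10
Step 11: PC=10 exec 'ADD C, 5'. After: A=22 B=22 C=6 D=0 ZF=0 PC=11
Step 12: PC=11 exec 'MOV D, 3'. After: A=22 B=22 C=6 D=3 ZF=0 PC=12
First time PC=12: D=3

3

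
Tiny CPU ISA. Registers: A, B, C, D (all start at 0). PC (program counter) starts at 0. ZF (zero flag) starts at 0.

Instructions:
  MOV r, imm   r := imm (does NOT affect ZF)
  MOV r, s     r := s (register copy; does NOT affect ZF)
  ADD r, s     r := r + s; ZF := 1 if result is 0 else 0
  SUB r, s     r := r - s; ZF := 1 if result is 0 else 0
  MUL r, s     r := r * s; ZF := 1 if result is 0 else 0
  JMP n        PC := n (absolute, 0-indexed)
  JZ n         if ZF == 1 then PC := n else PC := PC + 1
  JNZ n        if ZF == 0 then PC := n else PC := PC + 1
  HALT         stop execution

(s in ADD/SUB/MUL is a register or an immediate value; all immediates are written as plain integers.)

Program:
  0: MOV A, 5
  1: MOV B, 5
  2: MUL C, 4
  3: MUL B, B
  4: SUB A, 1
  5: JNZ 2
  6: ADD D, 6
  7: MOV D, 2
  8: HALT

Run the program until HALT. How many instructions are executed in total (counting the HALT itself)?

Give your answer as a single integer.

Step 1: PC=0 exec 'MOV A, 5'. After: A=5 B=0 C=0 D=0 ZF=0 PC=1
Step 2: PC=1 exec 'MOV B, 5'. After: A=5 B=5 C=0 D=0 ZF=0 PC=2
Step 3: PC=2 exec 'MUL C, 4'. After: A=5 B=5 C=0 D=0 ZF=1 PC=3
Step 4: PC=3 exec 'MUL B, B'. After: A=5 B=25 C=0 D=0 ZF=0 PC=4
Step 5: PC=4 exec 'SUB A, 1'. After: A=4 B=25 C=0 D=0 ZF=0 PC=5
Step 6: PC=5 exec 'JNZ 2'. After: A=4 B=25 C=0 D=0 ZF=0 PC=2
Step 7: PC=2 exec 'MUL C, 4'. After: A=4 B=25 C=0 D=0 ZF=1 PC=3
Step 8: PC=3 exec 'MUL B, B'. After: A=4 B=625 C=0 D=0 ZF=0 PC=4
Step 9: PC=4 exec 'SUB A, 1'. After: A=3 B=625 C=0 D=0 ZF=0 PC=5
Step 10: PC=5 exec 'JNZ 2'. After: A=3 B=625 C=0 D=0 ZF=0 PC=2
Step 11: PC=2 exec 'MUL C, 4'. After: A=3 B=625 C=0 D=0 ZF=1 PC=3
Step 12: PC=3 exec 'MUL B, B'. After: A=3 B=390625 C=0 D=0 ZF=0 PC=4
Step 13: PC=4 exec 'SUB A, 1'. After: A=2 B=390625 C=0 D=0 ZF=0 PC=5
Step 14: PC=5 exec 'JNZ 2'. After: A=2 B=390625 C=0 D=0 ZF=0 PC=2
Step 15: PC=2 exec 'MUL C, 4'. After: A=2 B=390625 C=0 D=0 ZF=1 PC=3
Step 16: PC=3 exec 'MUL B, B'. After: A=2 B=152587890625 C=0 D=0 ZF=0 PC=4
Step 17: PC=4 exec 'SUB A, 1'. After: A=1 B=152587890625 C=0 D=0 ZF=0 PC=5
Step 18: PC=5 exec 'JNZ 2'. After: A=1 B=152587890625 C=0 D=0 ZF=0 PC=2
Step 19: PC=2 exec 'MUL C, 4'. After: A=1 B=152587890625 C=0 D=0 ZF=1 PC=3
Step 20: PC=3 exec 'MUL B, B'. After: A=1 B=23283064365386962890625 C=0 D=0 ZF=0 PC=4
Step 21: PC=4 exec 'SUB A, 1'. After: A=0 B=23283064365386962890625 C=0 D=0 ZF=1 PC=5
Step 22: PC=5 exec 'JNZ 2'. After: A=0 B=23283064365386962890625 C=0 D=0 ZF=1 PC=6
Step 23: PC=6 exec 'ADD D, 6'. After: A=0 B=23283064365386962890625 C=0 D=6 ZF=0 PC=7
Step 24: PC=7 exec 'MOV D, 2'. After: A=0 B=23283064365386962890625 C=0 D=2 ZF=0 PC=8
Step 25: PC=8 exec 'HALT'. After: A=0 B=23283064365386962890625 C=0 D=2 ZF=0 PC=8 HALTED
Total instructions executed: 25

Answer: 25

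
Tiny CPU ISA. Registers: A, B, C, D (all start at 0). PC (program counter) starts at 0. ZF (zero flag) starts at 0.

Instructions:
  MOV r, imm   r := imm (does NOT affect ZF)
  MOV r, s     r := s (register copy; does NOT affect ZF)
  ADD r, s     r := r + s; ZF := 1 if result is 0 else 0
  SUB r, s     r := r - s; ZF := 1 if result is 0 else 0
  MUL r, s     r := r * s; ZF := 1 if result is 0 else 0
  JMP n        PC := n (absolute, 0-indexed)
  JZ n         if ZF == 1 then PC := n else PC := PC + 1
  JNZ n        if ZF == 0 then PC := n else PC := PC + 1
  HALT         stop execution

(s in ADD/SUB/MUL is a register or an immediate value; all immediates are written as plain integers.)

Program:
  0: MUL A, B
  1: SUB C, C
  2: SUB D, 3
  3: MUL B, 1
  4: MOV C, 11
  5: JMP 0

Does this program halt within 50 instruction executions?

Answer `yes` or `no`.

Answer: no

Derivation:
Step 1: PC=0 exec 'MUL A, B'. After: A=0 B=0 C=0 D=0 ZF=1 PC=1
Step 2: PC=1 exec 'SUB C, C'. After: A=0 B=0 C=0 D=0 ZF=1 PC=2
Step 3: PC=2 exec 'SUB D, 3'. After: A=0 B=0 C=0 D=-3 ZF=0 PC=3
Step 4: PC=3 exec 'MUL B, 1'. After: A=0 B=0 C=0 D=-3 ZF=1 PC=4
Step 5: PC=4 exec 'MOV C, 11'. After: A=0 B=0 C=11 D=-3 ZF=1 PC=5
Step 6: PC=5 exec 'JMP 0'. After: A=0 B=0 C=11 D=-3 ZF=1 PC=0
Step 7: PC=0 exec 'MUL A, B'. After: A=0 B=0 C=11 D=-3 ZF=1 PC=1
Step 8: PC=1 exec 'SUB C, C'. After: A=0 B=0 C=0 D=-3 ZF=1 PC=2
Step 9: PC=2 exec 'SUB D, 3'. After: A=0 B=0 C=0 D=-6 ZF=0 PC=3
Step 10: PC=3 exec 'MUL B, 1'. After: A=0 B=0 C=0 D=-6 ZF=1 PC=4
Step 11: PC=4 exec 'MOV C, 11'. After: A=0 B=0 C=11 D=-6 ZF=1 PC=5
Step 12: PC=5 exec 'JMP 0'. After: A=0 B=0 C=11 D=-6 ZF=1 PC=0
Step 13: PC=0 exec 'MUL A, B'. After: A=0 B=0 C=11 D=-6 ZF=1 PC=1
Step 14: PC=1 exec 'SUB C, C'. After: A=0 B=0 C=0 D=-6 ZF=1 PC=2
Step 15: PC=2 exec 'SUB D, 3'. After: A=0 B=0 C=0 D=-9 ZF=0 PC=3
After 50 steps: not halted. PC revisits the same instructions with no path to HALT; will never halt.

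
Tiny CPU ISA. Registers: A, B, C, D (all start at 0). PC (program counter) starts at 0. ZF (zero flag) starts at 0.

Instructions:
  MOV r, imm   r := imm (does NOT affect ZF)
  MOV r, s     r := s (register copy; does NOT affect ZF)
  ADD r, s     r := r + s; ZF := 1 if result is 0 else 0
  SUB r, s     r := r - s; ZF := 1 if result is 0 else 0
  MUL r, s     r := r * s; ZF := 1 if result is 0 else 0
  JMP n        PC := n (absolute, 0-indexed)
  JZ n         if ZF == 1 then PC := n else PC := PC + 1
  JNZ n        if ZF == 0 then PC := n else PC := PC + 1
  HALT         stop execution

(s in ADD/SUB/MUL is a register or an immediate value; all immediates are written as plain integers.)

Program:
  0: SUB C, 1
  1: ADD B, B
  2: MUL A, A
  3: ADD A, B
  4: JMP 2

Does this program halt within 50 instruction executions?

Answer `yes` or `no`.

Step 1: PC=0 exec 'SUB C, 1'. After: A=0 B=0 C=-1 D=0 ZF=0 PC=1
Step 2: PC=1 exec 'ADD B, B'. After: A=0 B=0 C=-1 D=0 ZF=1 PC=2
Step 3: PC=2 exec 'MUL A, A'. After: A=0 B=0 C=-1 D=0 ZF=1 PC=3
Step 4: PC=3 exec 'ADD A, B'. After: A=0 B=0 C=-1 D=0 ZF=1 PC=4
Step 5: PC=4 exec 'JMP 2'. After: A=0 B=0 C=-1 D=0 ZF=1 PC=2
State after step 5 equals state after step 2: the program is in a cycle of length 3 and will never halt.

Answer: no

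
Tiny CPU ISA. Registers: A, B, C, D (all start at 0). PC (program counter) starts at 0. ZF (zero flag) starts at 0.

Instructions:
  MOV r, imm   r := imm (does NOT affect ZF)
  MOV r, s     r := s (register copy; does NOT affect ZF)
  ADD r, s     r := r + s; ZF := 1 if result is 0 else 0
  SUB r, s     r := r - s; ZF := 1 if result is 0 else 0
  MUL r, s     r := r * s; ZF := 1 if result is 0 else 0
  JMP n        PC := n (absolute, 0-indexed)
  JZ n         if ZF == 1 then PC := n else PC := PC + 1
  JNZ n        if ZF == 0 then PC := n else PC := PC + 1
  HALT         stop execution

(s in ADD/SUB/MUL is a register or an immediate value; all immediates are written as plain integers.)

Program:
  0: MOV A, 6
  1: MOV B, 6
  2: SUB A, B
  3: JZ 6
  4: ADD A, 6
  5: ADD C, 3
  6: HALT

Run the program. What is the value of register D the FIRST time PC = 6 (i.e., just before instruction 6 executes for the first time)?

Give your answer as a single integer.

Step 1: PC=0 exec 'MOV A, 6'. After: A=6 B=0 C=0 D=0 ZF=0 PC=1
Step 2: PC=1 exec 'MOV B, 6'. After: A=6 B=6 C=0 D=0 ZF=0 PC=2
Step 3: PC=2 exec 'SUB A, B'. After: A=0 B=6 C=0 D=0 ZF=1 PC=3
Step 4: PC=3 exec 'JZ 6'. After: A=0 B=6 C=0 D=0 ZF=1 PC=6
First time PC=6: D=0

0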